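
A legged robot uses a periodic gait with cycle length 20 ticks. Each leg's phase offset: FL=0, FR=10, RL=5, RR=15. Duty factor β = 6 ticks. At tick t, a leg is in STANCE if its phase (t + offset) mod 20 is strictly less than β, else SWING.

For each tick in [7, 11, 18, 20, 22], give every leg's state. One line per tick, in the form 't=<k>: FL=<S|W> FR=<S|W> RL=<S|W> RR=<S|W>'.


t=7: phase=(7,17,12,2) vs β=6 → FL=W FR=W RL=W RR=S
t=11: phase=(11,1,16,6) vs β=6 → FL=W FR=S RL=W RR=W
t=18: phase=(18,8,3,13) vs β=6 → FL=W FR=W RL=S RR=W
t=20: phase=(0,10,5,15) vs β=6 → FL=S FR=W RL=S RR=W
t=22: phase=(2,12,7,17) vs β=6 → FL=S FR=W RL=W RR=W

t=7: FL=W FR=W RL=W RR=S
t=11: FL=W FR=S RL=W RR=W
t=18: FL=W FR=W RL=S RR=W
t=20: FL=S FR=W RL=S RR=W
t=22: FL=S FR=W RL=W RR=W


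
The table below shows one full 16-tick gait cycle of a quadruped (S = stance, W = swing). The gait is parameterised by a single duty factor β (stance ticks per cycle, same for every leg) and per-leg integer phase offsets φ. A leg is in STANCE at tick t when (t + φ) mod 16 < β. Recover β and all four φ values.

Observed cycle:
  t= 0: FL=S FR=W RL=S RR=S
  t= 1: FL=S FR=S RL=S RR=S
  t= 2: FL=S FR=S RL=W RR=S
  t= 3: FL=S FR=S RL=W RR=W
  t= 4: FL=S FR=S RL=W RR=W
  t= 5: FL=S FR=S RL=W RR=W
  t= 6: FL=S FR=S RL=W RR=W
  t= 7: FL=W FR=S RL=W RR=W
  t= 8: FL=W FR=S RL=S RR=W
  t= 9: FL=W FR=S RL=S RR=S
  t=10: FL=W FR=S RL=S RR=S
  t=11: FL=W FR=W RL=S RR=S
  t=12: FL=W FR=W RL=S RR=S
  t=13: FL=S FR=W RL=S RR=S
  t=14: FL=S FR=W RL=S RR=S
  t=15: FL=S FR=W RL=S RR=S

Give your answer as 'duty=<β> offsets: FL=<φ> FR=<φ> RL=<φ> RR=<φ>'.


duty β = stance ticks per leg = 10
FL: stance ticks = 10; W→S at t=13 → φ=3
FR: stance ticks = 10; W→S at t=1 → φ=15
RL: stance ticks = 10; W→S at t=8 → φ=8
RR: stance ticks = 10; W→S at t=9 → φ=7

duty=10 offsets: FL=3 FR=15 RL=8 RR=7


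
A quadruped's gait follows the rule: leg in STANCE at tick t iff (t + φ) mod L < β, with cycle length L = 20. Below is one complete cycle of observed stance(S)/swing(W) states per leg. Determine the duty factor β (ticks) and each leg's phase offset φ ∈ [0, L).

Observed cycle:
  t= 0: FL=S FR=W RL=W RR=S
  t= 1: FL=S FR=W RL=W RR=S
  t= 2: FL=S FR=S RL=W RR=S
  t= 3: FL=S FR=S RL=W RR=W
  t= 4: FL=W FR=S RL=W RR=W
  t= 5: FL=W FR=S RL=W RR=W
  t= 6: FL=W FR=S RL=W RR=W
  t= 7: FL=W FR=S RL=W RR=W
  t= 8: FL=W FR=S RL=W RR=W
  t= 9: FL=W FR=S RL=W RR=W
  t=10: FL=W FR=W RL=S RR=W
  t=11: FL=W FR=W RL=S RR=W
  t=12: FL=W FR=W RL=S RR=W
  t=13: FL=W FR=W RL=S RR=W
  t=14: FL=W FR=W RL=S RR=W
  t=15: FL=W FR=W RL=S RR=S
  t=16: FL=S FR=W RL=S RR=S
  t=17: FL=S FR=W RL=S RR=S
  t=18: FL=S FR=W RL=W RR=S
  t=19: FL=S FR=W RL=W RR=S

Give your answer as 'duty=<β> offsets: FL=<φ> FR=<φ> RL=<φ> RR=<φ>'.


duty β = stance ticks per leg = 8
FL: stance ticks = 8; W→S at t=16 → φ=4
FR: stance ticks = 8; W→S at t=2 → φ=18
RL: stance ticks = 8; W→S at t=10 → φ=10
RR: stance ticks = 8; W→S at t=15 → φ=5

duty=8 offsets: FL=4 FR=18 RL=10 RR=5


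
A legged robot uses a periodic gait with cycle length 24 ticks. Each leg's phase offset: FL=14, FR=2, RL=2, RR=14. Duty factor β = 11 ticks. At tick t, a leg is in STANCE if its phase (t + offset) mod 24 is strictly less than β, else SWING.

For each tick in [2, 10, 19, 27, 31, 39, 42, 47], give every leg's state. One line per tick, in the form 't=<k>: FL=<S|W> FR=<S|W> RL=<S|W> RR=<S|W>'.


t=2: FL=W FR=S RL=S RR=W
t=10: FL=S FR=W RL=W RR=S
t=19: FL=S FR=W RL=W RR=S
t=27: FL=W FR=S RL=S RR=W
t=31: FL=W FR=S RL=S RR=W
t=39: FL=S FR=W RL=W RR=S
t=42: FL=S FR=W RL=W RR=S
t=47: FL=W FR=S RL=S RR=W

t=2: phase=(16,4,4,16) vs β=11 → FL=W FR=S RL=S RR=W
t=10: phase=(0,12,12,0) vs β=11 → FL=S FR=W RL=W RR=S
t=19: phase=(9,21,21,9) vs β=11 → FL=S FR=W RL=W RR=S
t=27: phase=(17,5,5,17) vs β=11 → FL=W FR=S RL=S RR=W
t=31: phase=(21,9,9,21) vs β=11 → FL=W FR=S RL=S RR=W
t=39: phase=(5,17,17,5) vs β=11 → FL=S FR=W RL=W RR=S
t=42: phase=(8,20,20,8) vs β=11 → FL=S FR=W RL=W RR=S
t=47: phase=(13,1,1,13) vs β=11 → FL=W FR=S RL=S RR=W


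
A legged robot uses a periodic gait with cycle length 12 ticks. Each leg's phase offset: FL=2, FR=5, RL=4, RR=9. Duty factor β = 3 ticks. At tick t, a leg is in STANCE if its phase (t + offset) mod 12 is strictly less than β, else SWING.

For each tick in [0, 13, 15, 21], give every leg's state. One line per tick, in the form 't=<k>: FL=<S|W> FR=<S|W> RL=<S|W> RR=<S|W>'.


t=0: phase=(2,5,4,9) vs β=3 → FL=S FR=W RL=W RR=W
t=13: phase=(3,6,5,10) vs β=3 → FL=W FR=W RL=W RR=W
t=15: phase=(5,8,7,0) vs β=3 → FL=W FR=W RL=W RR=S
t=21: phase=(11,2,1,6) vs β=3 → FL=W FR=S RL=S RR=W

t=0: FL=S FR=W RL=W RR=W
t=13: FL=W FR=W RL=W RR=W
t=15: FL=W FR=W RL=W RR=S
t=21: FL=W FR=S RL=S RR=W


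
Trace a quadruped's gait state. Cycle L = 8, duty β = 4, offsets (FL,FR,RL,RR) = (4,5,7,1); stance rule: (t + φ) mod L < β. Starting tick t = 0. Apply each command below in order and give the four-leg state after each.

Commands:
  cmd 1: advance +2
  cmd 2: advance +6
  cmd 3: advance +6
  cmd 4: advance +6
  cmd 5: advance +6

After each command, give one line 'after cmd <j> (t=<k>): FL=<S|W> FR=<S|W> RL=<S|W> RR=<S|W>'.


start t=0: FL=W FR=W RL=W RR=S
cmd 1: advance +2 → t=2, phase=(6,7,1,3) → FL=W FR=W RL=S RR=S
cmd 2: advance +6 → t=8, phase=(4,5,7,1) → FL=W FR=W RL=W RR=S
cmd 3: advance +6 → t=14, phase=(2,3,5,7) → FL=S FR=S RL=W RR=W
cmd 4: advance +6 → t=20, phase=(0,1,3,5) → FL=S FR=S RL=S RR=W
cmd 5: advance +6 → t=26, phase=(6,7,1,3) → FL=W FR=W RL=S RR=S

after cmd 1 (t=2): FL=W FR=W RL=S RR=S
after cmd 2 (t=8): FL=W FR=W RL=W RR=S
after cmd 3 (t=14): FL=S FR=S RL=W RR=W
after cmd 4 (t=20): FL=S FR=S RL=S RR=W
after cmd 5 (t=26): FL=W FR=W RL=S RR=S


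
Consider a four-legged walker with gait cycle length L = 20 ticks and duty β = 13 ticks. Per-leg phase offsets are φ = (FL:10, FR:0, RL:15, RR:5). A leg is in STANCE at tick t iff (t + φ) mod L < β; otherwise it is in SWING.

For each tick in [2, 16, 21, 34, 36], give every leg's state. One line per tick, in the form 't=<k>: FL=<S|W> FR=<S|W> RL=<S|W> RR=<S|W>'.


t=2: phase=(12,2,17,7) vs β=13 → FL=S FR=S RL=W RR=S
t=16: phase=(6,16,11,1) vs β=13 → FL=S FR=W RL=S RR=S
t=21: phase=(11,1,16,6) vs β=13 → FL=S FR=S RL=W RR=S
t=34: phase=(4,14,9,19) vs β=13 → FL=S FR=W RL=S RR=W
t=36: phase=(6,16,11,1) vs β=13 → FL=S FR=W RL=S RR=S

t=2: FL=S FR=S RL=W RR=S
t=16: FL=S FR=W RL=S RR=S
t=21: FL=S FR=S RL=W RR=S
t=34: FL=S FR=W RL=S RR=W
t=36: FL=S FR=W RL=S RR=S


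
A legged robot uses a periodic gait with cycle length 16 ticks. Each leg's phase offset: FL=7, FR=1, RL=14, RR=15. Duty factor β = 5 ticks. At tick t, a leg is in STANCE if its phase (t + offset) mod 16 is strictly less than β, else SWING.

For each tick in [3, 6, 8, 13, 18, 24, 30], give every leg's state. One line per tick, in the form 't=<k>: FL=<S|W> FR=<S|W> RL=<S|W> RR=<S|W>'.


t=3: FL=W FR=S RL=S RR=S
t=6: FL=W FR=W RL=S RR=W
t=8: FL=W FR=W RL=W RR=W
t=13: FL=S FR=W RL=W RR=W
t=18: FL=W FR=S RL=S RR=S
t=24: FL=W FR=W RL=W RR=W
t=30: FL=W FR=W RL=W RR=W

t=3: phase=(10,4,1,2) vs β=5 → FL=W FR=S RL=S RR=S
t=6: phase=(13,7,4,5) vs β=5 → FL=W FR=W RL=S RR=W
t=8: phase=(15,9,6,7) vs β=5 → FL=W FR=W RL=W RR=W
t=13: phase=(4,14,11,12) vs β=5 → FL=S FR=W RL=W RR=W
t=18: phase=(9,3,0,1) vs β=5 → FL=W FR=S RL=S RR=S
t=24: phase=(15,9,6,7) vs β=5 → FL=W FR=W RL=W RR=W
t=30: phase=(5,15,12,13) vs β=5 → FL=W FR=W RL=W RR=W


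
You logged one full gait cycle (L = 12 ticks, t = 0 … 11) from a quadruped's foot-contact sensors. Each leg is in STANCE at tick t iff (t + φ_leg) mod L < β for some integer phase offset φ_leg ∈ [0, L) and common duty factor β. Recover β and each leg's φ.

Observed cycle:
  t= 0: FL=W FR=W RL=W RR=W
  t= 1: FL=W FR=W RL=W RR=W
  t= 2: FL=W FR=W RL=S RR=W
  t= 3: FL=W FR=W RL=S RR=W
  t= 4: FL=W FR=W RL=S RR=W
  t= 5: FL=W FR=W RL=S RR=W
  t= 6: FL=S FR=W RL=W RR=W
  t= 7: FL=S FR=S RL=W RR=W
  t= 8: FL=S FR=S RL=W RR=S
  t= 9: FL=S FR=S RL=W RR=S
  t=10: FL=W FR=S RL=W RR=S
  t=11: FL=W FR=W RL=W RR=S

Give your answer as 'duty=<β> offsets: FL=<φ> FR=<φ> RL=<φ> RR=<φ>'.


duty β = stance ticks per leg = 4
FL: stance ticks = 4; W→S at t=6 → φ=6
FR: stance ticks = 4; W→S at t=7 → φ=5
RL: stance ticks = 4; W→S at t=2 → φ=10
RR: stance ticks = 4; W→S at t=8 → φ=4

duty=4 offsets: FL=6 FR=5 RL=10 RR=4


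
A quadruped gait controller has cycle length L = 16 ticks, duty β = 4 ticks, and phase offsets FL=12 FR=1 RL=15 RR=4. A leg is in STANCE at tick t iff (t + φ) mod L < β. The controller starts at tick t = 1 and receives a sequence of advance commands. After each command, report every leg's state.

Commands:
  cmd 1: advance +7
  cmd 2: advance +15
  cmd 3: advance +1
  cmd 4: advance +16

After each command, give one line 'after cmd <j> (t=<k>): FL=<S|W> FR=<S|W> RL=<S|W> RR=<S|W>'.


start t=1: FL=W FR=S RL=S RR=W
cmd 1: advance +7 → t=8, phase=(4,9,7,12) → FL=W FR=W RL=W RR=W
cmd 2: advance +15 → t=23, phase=(3,8,6,11) → FL=S FR=W RL=W RR=W
cmd 3: advance +1 → t=24, phase=(4,9,7,12) → FL=W FR=W RL=W RR=W
cmd 4: advance +16 → t=40, phase=(4,9,7,12) → FL=W FR=W RL=W RR=W

after cmd 1 (t=8): FL=W FR=W RL=W RR=W
after cmd 2 (t=23): FL=S FR=W RL=W RR=W
after cmd 3 (t=24): FL=W FR=W RL=W RR=W
after cmd 4 (t=40): FL=W FR=W RL=W RR=W


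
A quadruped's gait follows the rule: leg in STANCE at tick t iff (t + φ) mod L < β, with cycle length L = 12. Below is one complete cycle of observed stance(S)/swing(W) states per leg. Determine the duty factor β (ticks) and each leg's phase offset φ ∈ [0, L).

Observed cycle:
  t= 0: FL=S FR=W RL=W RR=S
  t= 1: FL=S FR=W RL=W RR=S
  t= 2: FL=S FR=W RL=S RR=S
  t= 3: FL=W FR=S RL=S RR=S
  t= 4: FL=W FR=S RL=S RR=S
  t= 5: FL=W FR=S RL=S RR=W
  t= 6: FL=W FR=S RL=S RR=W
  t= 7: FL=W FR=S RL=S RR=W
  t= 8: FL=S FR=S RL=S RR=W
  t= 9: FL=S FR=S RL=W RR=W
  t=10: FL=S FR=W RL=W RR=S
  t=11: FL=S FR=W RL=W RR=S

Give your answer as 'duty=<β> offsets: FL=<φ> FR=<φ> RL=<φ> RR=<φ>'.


duty β = stance ticks per leg = 7
FL: stance ticks = 7; W→S at t=8 → φ=4
FR: stance ticks = 7; W→S at t=3 → φ=9
RL: stance ticks = 7; W→S at t=2 → φ=10
RR: stance ticks = 7; W→S at t=10 → φ=2

duty=7 offsets: FL=4 FR=9 RL=10 RR=2


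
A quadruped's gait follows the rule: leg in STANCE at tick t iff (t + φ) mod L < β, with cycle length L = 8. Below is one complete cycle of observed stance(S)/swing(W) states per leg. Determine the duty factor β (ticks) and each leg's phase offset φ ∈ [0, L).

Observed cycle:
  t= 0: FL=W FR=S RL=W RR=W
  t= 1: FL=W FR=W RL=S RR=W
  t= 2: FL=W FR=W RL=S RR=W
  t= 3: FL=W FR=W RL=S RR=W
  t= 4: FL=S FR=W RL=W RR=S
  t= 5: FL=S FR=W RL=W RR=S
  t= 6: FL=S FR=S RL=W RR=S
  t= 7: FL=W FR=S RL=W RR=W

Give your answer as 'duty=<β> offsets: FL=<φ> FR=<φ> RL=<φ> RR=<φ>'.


duty=3 offsets: FL=4 FR=2 RL=7 RR=4

duty β = stance ticks per leg = 3
FL: stance ticks = 3; W→S at t=4 → φ=4
FR: stance ticks = 3; W→S at t=6 → φ=2
RL: stance ticks = 3; W→S at t=1 → φ=7
RR: stance ticks = 3; W→S at t=4 → φ=4


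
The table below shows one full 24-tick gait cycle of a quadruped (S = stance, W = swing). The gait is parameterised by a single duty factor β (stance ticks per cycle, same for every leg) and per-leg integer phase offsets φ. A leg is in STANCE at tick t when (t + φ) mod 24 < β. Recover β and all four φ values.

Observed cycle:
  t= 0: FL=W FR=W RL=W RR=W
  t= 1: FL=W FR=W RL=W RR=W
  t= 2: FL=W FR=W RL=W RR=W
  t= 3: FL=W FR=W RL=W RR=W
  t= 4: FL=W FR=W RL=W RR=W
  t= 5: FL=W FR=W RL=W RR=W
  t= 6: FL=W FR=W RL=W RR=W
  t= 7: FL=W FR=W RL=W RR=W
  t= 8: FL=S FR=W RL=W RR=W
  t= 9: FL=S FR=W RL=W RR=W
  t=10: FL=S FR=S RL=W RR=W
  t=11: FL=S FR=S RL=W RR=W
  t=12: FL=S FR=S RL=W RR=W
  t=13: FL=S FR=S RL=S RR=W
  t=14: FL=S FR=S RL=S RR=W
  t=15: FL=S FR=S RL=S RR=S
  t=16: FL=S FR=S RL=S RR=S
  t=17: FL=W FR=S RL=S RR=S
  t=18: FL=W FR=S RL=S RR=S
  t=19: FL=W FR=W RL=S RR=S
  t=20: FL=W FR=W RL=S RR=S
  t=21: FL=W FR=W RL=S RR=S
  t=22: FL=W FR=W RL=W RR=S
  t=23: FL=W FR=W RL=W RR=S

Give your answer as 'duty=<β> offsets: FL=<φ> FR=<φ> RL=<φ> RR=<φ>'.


duty=9 offsets: FL=16 FR=14 RL=11 RR=9

duty β = stance ticks per leg = 9
FL: stance ticks = 9; W→S at t=8 → φ=16
FR: stance ticks = 9; W→S at t=10 → φ=14
RL: stance ticks = 9; W→S at t=13 → φ=11
RR: stance ticks = 9; W→S at t=15 → φ=9


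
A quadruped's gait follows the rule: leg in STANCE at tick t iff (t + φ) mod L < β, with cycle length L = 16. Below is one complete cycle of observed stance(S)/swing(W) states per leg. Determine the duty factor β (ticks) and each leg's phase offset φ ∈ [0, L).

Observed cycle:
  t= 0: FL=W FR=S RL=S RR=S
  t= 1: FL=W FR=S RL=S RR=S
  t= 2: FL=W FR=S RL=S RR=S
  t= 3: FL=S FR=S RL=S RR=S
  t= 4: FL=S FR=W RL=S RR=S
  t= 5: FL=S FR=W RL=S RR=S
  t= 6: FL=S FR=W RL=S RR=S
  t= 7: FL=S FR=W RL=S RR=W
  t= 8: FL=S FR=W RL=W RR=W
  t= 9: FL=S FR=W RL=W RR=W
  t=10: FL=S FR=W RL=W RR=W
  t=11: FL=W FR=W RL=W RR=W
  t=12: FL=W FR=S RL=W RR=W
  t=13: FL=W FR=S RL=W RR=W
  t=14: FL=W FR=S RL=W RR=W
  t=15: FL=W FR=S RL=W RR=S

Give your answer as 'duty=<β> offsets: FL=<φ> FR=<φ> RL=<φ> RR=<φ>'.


duty=8 offsets: FL=13 FR=4 RL=0 RR=1

duty β = stance ticks per leg = 8
FL: stance ticks = 8; W→S at t=3 → φ=13
FR: stance ticks = 8; W→S at t=12 → φ=4
RL: stance ticks = 8; W→S at t=0 → φ=0
RR: stance ticks = 8; W→S at t=15 → φ=1


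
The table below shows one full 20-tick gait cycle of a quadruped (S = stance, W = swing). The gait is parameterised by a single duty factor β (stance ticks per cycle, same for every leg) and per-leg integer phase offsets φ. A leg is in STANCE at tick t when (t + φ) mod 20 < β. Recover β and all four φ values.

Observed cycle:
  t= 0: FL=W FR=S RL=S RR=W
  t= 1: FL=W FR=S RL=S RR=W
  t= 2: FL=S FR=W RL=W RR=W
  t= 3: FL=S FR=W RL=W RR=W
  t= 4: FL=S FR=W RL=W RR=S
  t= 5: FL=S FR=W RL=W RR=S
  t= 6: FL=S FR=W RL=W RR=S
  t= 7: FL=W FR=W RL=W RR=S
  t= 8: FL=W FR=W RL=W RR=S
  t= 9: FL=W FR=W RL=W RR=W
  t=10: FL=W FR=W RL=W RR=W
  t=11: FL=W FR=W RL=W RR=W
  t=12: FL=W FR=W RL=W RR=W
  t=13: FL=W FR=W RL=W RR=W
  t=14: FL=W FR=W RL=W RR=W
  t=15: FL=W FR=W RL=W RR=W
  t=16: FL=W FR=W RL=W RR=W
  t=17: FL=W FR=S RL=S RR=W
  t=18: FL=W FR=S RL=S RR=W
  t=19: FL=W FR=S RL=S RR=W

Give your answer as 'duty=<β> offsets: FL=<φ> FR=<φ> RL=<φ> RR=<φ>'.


duty β = stance ticks per leg = 5
FL: stance ticks = 5; W→S at t=2 → φ=18
FR: stance ticks = 5; W→S at t=17 → φ=3
RL: stance ticks = 5; W→S at t=17 → φ=3
RR: stance ticks = 5; W→S at t=4 → φ=16

duty=5 offsets: FL=18 FR=3 RL=3 RR=16


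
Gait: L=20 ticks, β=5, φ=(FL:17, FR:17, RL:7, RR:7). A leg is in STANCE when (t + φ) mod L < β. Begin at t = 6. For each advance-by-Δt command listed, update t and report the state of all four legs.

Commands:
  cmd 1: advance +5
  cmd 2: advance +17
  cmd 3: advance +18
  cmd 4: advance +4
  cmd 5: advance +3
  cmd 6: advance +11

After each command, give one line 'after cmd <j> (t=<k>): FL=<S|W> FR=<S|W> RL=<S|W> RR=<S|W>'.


start t=6: FL=S FR=S RL=W RR=W
cmd 1: advance +5 → t=11, phase=(8,8,18,18) → FL=W FR=W RL=W RR=W
cmd 2: advance +17 → t=28, phase=(5,5,15,15) → FL=W FR=W RL=W RR=W
cmd 3: advance +18 → t=46, phase=(3,3,13,13) → FL=S FR=S RL=W RR=W
cmd 4: advance +4 → t=50, phase=(7,7,17,17) → FL=W FR=W RL=W RR=W
cmd 5: advance +3 → t=53, phase=(10,10,0,0) → FL=W FR=W RL=S RR=S
cmd 6: advance +11 → t=64, phase=(1,1,11,11) → FL=S FR=S RL=W RR=W

after cmd 1 (t=11): FL=W FR=W RL=W RR=W
after cmd 2 (t=28): FL=W FR=W RL=W RR=W
after cmd 3 (t=46): FL=S FR=S RL=W RR=W
after cmd 4 (t=50): FL=W FR=W RL=W RR=W
after cmd 5 (t=53): FL=W FR=W RL=S RR=S
after cmd 6 (t=64): FL=S FR=S RL=W RR=W


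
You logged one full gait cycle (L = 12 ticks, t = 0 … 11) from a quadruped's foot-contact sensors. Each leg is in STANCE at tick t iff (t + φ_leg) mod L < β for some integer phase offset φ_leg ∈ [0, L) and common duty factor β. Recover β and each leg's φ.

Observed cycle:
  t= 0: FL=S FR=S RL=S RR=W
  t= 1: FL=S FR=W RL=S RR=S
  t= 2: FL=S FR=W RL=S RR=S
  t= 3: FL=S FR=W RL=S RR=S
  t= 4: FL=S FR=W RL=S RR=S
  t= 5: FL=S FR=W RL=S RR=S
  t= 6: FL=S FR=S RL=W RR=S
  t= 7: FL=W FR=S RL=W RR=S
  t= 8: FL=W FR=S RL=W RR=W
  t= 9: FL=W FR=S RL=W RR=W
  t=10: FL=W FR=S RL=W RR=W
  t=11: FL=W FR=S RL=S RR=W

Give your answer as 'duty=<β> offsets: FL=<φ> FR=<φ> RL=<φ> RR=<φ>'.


duty=7 offsets: FL=0 FR=6 RL=1 RR=11

duty β = stance ticks per leg = 7
FL: stance ticks = 7; W→S at t=0 → φ=0
FR: stance ticks = 7; W→S at t=6 → φ=6
RL: stance ticks = 7; W→S at t=11 → φ=1
RR: stance ticks = 7; W→S at t=1 → φ=11


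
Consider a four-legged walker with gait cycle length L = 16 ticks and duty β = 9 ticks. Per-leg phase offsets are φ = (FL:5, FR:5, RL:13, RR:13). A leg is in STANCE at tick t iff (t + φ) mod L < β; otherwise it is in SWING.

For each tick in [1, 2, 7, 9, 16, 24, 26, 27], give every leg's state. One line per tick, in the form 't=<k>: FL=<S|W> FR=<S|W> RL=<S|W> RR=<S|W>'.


t=1: phase=(6,6,14,14) vs β=9 → FL=S FR=S RL=W RR=W
t=2: phase=(7,7,15,15) vs β=9 → FL=S FR=S RL=W RR=W
t=7: phase=(12,12,4,4) vs β=9 → FL=W FR=W RL=S RR=S
t=9: phase=(14,14,6,6) vs β=9 → FL=W FR=W RL=S RR=S
t=16: phase=(5,5,13,13) vs β=9 → FL=S FR=S RL=W RR=W
t=24: phase=(13,13,5,5) vs β=9 → FL=W FR=W RL=S RR=S
t=26: phase=(15,15,7,7) vs β=9 → FL=W FR=W RL=S RR=S
t=27: phase=(0,0,8,8) vs β=9 → FL=S FR=S RL=S RR=S

t=1: FL=S FR=S RL=W RR=W
t=2: FL=S FR=S RL=W RR=W
t=7: FL=W FR=W RL=S RR=S
t=9: FL=W FR=W RL=S RR=S
t=16: FL=S FR=S RL=W RR=W
t=24: FL=W FR=W RL=S RR=S
t=26: FL=W FR=W RL=S RR=S
t=27: FL=S FR=S RL=S RR=S


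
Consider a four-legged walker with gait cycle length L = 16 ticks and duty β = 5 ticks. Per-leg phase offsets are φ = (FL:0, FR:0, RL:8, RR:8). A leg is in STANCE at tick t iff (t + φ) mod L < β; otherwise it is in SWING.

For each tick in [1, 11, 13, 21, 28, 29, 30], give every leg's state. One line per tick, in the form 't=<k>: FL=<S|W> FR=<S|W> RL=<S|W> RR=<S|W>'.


t=1: phase=(1,1,9,9) vs β=5 → FL=S FR=S RL=W RR=W
t=11: phase=(11,11,3,3) vs β=5 → FL=W FR=W RL=S RR=S
t=13: phase=(13,13,5,5) vs β=5 → FL=W FR=W RL=W RR=W
t=21: phase=(5,5,13,13) vs β=5 → FL=W FR=W RL=W RR=W
t=28: phase=(12,12,4,4) vs β=5 → FL=W FR=W RL=S RR=S
t=29: phase=(13,13,5,5) vs β=5 → FL=W FR=W RL=W RR=W
t=30: phase=(14,14,6,6) vs β=5 → FL=W FR=W RL=W RR=W

t=1: FL=S FR=S RL=W RR=W
t=11: FL=W FR=W RL=S RR=S
t=13: FL=W FR=W RL=W RR=W
t=21: FL=W FR=W RL=W RR=W
t=28: FL=W FR=W RL=S RR=S
t=29: FL=W FR=W RL=W RR=W
t=30: FL=W FR=W RL=W RR=W


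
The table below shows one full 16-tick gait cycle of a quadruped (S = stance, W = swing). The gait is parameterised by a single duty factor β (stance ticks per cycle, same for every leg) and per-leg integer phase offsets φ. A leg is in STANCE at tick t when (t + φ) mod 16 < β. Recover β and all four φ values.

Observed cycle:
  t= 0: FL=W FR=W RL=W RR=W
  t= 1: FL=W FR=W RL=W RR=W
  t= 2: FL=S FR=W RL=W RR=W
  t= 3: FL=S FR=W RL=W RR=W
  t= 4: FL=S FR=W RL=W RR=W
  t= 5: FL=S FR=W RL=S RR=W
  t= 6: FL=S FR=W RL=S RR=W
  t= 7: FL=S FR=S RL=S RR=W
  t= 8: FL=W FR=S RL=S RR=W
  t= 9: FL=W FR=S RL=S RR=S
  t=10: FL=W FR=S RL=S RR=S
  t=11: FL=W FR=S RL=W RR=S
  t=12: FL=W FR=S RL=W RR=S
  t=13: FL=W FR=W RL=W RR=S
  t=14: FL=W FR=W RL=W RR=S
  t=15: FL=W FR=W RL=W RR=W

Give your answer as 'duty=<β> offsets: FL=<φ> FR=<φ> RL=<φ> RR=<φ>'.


duty=6 offsets: FL=14 FR=9 RL=11 RR=7

duty β = stance ticks per leg = 6
FL: stance ticks = 6; W→S at t=2 → φ=14
FR: stance ticks = 6; W→S at t=7 → φ=9
RL: stance ticks = 6; W→S at t=5 → φ=11
RR: stance ticks = 6; W→S at t=9 → φ=7


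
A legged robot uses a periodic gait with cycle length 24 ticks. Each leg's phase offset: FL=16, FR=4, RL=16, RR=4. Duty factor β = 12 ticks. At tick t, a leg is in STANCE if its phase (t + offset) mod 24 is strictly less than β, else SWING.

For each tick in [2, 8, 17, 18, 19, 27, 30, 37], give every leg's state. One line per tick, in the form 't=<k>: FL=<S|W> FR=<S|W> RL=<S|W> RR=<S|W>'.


t=2: FL=W FR=S RL=W RR=S
t=8: FL=S FR=W RL=S RR=W
t=17: FL=S FR=W RL=S RR=W
t=18: FL=S FR=W RL=S RR=W
t=19: FL=S FR=W RL=S RR=W
t=27: FL=W FR=S RL=W RR=S
t=30: FL=W FR=S RL=W RR=S
t=37: FL=S FR=W RL=S RR=W

t=2: phase=(18,6,18,6) vs β=12 → FL=W FR=S RL=W RR=S
t=8: phase=(0,12,0,12) vs β=12 → FL=S FR=W RL=S RR=W
t=17: phase=(9,21,9,21) vs β=12 → FL=S FR=W RL=S RR=W
t=18: phase=(10,22,10,22) vs β=12 → FL=S FR=W RL=S RR=W
t=19: phase=(11,23,11,23) vs β=12 → FL=S FR=W RL=S RR=W
t=27: phase=(19,7,19,7) vs β=12 → FL=W FR=S RL=W RR=S
t=30: phase=(22,10,22,10) vs β=12 → FL=W FR=S RL=W RR=S
t=37: phase=(5,17,5,17) vs β=12 → FL=S FR=W RL=S RR=W


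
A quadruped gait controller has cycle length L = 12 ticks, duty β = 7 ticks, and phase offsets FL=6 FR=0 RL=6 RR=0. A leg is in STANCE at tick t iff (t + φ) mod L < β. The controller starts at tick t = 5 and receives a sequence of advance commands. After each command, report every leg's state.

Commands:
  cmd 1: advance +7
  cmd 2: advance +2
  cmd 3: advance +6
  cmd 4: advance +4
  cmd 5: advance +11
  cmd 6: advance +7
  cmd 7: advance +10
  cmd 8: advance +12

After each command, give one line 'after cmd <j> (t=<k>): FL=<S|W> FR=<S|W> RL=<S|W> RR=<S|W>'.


start t=5: FL=W FR=S RL=W RR=S
cmd 1: advance +7 → t=12, phase=(6,0,6,0) → FL=S FR=S RL=S RR=S
cmd 2: advance +2 → t=14, phase=(8,2,8,2) → FL=W FR=S RL=W RR=S
cmd 3: advance +6 → t=20, phase=(2,8,2,8) → FL=S FR=W RL=S RR=W
cmd 4: advance +4 → t=24, phase=(6,0,6,0) → FL=S FR=S RL=S RR=S
cmd 5: advance +11 → t=35, phase=(5,11,5,11) → FL=S FR=W RL=S RR=W
cmd 6: advance +7 → t=42, phase=(0,6,0,6) → FL=S FR=S RL=S RR=S
cmd 7: advance +10 → t=52, phase=(10,4,10,4) → FL=W FR=S RL=W RR=S
cmd 8: advance +12 → t=64, phase=(10,4,10,4) → FL=W FR=S RL=W RR=S

after cmd 1 (t=12): FL=S FR=S RL=S RR=S
after cmd 2 (t=14): FL=W FR=S RL=W RR=S
after cmd 3 (t=20): FL=S FR=W RL=S RR=W
after cmd 4 (t=24): FL=S FR=S RL=S RR=S
after cmd 5 (t=35): FL=S FR=W RL=S RR=W
after cmd 6 (t=42): FL=S FR=S RL=S RR=S
after cmd 7 (t=52): FL=W FR=S RL=W RR=S
after cmd 8 (t=64): FL=W FR=S RL=W RR=S


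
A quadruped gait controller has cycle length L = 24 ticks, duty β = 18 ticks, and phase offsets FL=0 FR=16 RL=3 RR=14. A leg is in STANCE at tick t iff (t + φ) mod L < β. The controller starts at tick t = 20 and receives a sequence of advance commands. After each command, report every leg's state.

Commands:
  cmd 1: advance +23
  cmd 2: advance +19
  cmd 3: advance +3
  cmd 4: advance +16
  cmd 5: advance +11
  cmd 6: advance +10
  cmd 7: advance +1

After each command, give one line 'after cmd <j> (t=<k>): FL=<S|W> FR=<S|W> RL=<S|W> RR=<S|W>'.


after cmd 1 (t=43): FL=W FR=S RL=W RR=S
after cmd 2 (t=62): FL=S FR=S RL=S RR=S
after cmd 3 (t=65): FL=S FR=S RL=W RR=S
after cmd 4 (t=81): FL=S FR=S RL=S RR=W
after cmd 5 (t=92): FL=W FR=S RL=W RR=S
after cmd 6 (t=102): FL=S FR=W RL=S RR=W
after cmd 7 (t=103): FL=S FR=W RL=S RR=W

start t=20: FL=W FR=S RL=W RR=S
cmd 1: advance +23 → t=43, phase=(19,11,22,9) → FL=W FR=S RL=W RR=S
cmd 2: advance +19 → t=62, phase=(14,6,17,4) → FL=S FR=S RL=S RR=S
cmd 3: advance +3 → t=65, phase=(17,9,20,7) → FL=S FR=S RL=W RR=S
cmd 4: advance +16 → t=81, phase=(9,1,12,23) → FL=S FR=S RL=S RR=W
cmd 5: advance +11 → t=92, phase=(20,12,23,10) → FL=W FR=S RL=W RR=S
cmd 6: advance +10 → t=102, phase=(6,22,9,20) → FL=S FR=W RL=S RR=W
cmd 7: advance +1 → t=103, phase=(7,23,10,21) → FL=S FR=W RL=S RR=W


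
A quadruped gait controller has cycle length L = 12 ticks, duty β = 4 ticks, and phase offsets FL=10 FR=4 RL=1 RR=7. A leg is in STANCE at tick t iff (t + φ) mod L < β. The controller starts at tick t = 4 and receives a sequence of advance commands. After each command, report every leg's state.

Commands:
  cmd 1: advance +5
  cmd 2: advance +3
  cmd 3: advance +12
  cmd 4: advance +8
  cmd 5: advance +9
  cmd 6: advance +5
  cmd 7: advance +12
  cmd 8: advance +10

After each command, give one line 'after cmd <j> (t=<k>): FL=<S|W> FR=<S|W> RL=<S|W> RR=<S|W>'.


after cmd 1 (t=9): FL=W FR=S RL=W RR=W
after cmd 2 (t=12): FL=W FR=W RL=S RR=W
after cmd 3 (t=24): FL=W FR=W RL=S RR=W
after cmd 4 (t=32): FL=W FR=S RL=W RR=S
after cmd 5 (t=41): FL=S FR=W RL=W RR=S
after cmd 6 (t=46): FL=W FR=S RL=W RR=W
after cmd 7 (t=58): FL=W FR=S RL=W RR=W
after cmd 8 (t=68): FL=W FR=S RL=W RR=S

start t=4: FL=S FR=W RL=W RR=W
cmd 1: advance +5 → t=9, phase=(7,1,10,4) → FL=W FR=S RL=W RR=W
cmd 2: advance +3 → t=12, phase=(10,4,1,7) → FL=W FR=W RL=S RR=W
cmd 3: advance +12 → t=24, phase=(10,4,1,7) → FL=W FR=W RL=S RR=W
cmd 4: advance +8 → t=32, phase=(6,0,9,3) → FL=W FR=S RL=W RR=S
cmd 5: advance +9 → t=41, phase=(3,9,6,0) → FL=S FR=W RL=W RR=S
cmd 6: advance +5 → t=46, phase=(8,2,11,5) → FL=W FR=S RL=W RR=W
cmd 7: advance +12 → t=58, phase=(8,2,11,5) → FL=W FR=S RL=W RR=W
cmd 8: advance +10 → t=68, phase=(6,0,9,3) → FL=W FR=S RL=W RR=S


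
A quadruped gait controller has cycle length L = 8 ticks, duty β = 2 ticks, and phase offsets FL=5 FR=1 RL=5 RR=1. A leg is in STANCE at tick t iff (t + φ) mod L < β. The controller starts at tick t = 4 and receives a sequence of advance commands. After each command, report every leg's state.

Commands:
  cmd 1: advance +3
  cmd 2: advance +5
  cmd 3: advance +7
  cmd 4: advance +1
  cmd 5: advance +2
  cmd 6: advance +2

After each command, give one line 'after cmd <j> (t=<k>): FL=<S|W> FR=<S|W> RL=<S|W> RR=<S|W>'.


start t=4: FL=S FR=W RL=S RR=W
cmd 1: advance +3 → t=7, phase=(4,0,4,0) → FL=W FR=S RL=W RR=S
cmd 2: advance +5 → t=12, phase=(1,5,1,5) → FL=S FR=W RL=S RR=W
cmd 3: advance +7 → t=19, phase=(0,4,0,4) → FL=S FR=W RL=S RR=W
cmd 4: advance +1 → t=20, phase=(1,5,1,5) → FL=S FR=W RL=S RR=W
cmd 5: advance +2 → t=22, phase=(3,7,3,7) → FL=W FR=W RL=W RR=W
cmd 6: advance +2 → t=24, phase=(5,1,5,1) → FL=W FR=S RL=W RR=S

after cmd 1 (t=7): FL=W FR=S RL=W RR=S
after cmd 2 (t=12): FL=S FR=W RL=S RR=W
after cmd 3 (t=19): FL=S FR=W RL=S RR=W
after cmd 4 (t=20): FL=S FR=W RL=S RR=W
after cmd 5 (t=22): FL=W FR=W RL=W RR=W
after cmd 6 (t=24): FL=W FR=S RL=W RR=S


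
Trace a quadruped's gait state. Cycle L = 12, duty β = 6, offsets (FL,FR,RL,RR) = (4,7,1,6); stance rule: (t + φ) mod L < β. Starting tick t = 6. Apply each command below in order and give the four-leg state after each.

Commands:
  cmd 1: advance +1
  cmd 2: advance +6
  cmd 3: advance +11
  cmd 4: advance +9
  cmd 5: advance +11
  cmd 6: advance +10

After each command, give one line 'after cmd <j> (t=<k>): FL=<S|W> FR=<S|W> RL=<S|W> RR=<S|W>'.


start t=6: FL=W FR=S RL=W RR=S
cmd 1: advance +1 → t=7, phase=(11,2,8,1) → FL=W FR=S RL=W RR=S
cmd 2: advance +6 → t=13, phase=(5,8,2,7) → FL=S FR=W RL=S RR=W
cmd 3: advance +11 → t=24, phase=(4,7,1,6) → FL=S FR=W RL=S RR=W
cmd 4: advance +9 → t=33, phase=(1,4,10,3) → FL=S FR=S RL=W RR=S
cmd 5: advance +11 → t=44, phase=(0,3,9,2) → FL=S FR=S RL=W RR=S
cmd 6: advance +10 → t=54, phase=(10,1,7,0) → FL=W FR=S RL=W RR=S

after cmd 1 (t=7): FL=W FR=S RL=W RR=S
after cmd 2 (t=13): FL=S FR=W RL=S RR=W
after cmd 3 (t=24): FL=S FR=W RL=S RR=W
after cmd 4 (t=33): FL=S FR=S RL=W RR=S
after cmd 5 (t=44): FL=S FR=S RL=W RR=S
after cmd 6 (t=54): FL=W FR=S RL=W RR=S


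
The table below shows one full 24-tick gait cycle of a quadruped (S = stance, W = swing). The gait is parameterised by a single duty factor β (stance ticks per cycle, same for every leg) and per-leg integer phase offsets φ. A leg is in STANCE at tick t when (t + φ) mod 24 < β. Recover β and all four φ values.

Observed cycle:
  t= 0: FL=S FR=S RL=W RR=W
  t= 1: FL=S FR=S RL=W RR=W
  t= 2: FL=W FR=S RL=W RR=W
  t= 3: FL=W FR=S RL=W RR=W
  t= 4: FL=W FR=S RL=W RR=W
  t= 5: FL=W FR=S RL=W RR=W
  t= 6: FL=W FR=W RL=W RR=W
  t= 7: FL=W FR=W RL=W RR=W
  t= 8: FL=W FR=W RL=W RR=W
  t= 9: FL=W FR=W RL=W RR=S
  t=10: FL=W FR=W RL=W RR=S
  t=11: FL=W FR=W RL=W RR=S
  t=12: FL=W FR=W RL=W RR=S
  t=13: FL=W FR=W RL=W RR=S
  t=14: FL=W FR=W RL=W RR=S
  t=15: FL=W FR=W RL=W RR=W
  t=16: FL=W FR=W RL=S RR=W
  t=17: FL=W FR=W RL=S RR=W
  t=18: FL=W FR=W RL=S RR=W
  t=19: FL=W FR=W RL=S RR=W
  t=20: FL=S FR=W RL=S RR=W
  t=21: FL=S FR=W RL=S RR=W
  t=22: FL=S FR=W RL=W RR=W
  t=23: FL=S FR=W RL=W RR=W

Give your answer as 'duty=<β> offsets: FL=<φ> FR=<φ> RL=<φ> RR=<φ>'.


duty=6 offsets: FL=4 FR=0 RL=8 RR=15

duty β = stance ticks per leg = 6
FL: stance ticks = 6; W→S at t=20 → φ=4
FR: stance ticks = 6; W→S at t=0 → φ=0
RL: stance ticks = 6; W→S at t=16 → φ=8
RR: stance ticks = 6; W→S at t=9 → φ=15


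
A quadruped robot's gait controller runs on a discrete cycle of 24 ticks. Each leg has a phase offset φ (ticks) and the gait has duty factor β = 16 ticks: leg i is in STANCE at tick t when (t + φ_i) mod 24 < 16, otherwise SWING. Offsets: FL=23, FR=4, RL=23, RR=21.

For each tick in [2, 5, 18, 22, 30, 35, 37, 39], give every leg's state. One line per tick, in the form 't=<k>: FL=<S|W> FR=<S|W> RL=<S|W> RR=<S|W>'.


t=2: phase=(1,6,1,23) vs β=16 → FL=S FR=S RL=S RR=W
t=5: phase=(4,9,4,2) vs β=16 → FL=S FR=S RL=S RR=S
t=18: phase=(17,22,17,15) vs β=16 → FL=W FR=W RL=W RR=S
t=22: phase=(21,2,21,19) vs β=16 → FL=W FR=S RL=W RR=W
t=30: phase=(5,10,5,3) vs β=16 → FL=S FR=S RL=S RR=S
t=35: phase=(10,15,10,8) vs β=16 → FL=S FR=S RL=S RR=S
t=37: phase=(12,17,12,10) vs β=16 → FL=S FR=W RL=S RR=S
t=39: phase=(14,19,14,12) vs β=16 → FL=S FR=W RL=S RR=S

t=2: FL=S FR=S RL=S RR=W
t=5: FL=S FR=S RL=S RR=S
t=18: FL=W FR=W RL=W RR=S
t=22: FL=W FR=S RL=W RR=W
t=30: FL=S FR=S RL=S RR=S
t=35: FL=S FR=S RL=S RR=S
t=37: FL=S FR=W RL=S RR=S
t=39: FL=S FR=W RL=S RR=S


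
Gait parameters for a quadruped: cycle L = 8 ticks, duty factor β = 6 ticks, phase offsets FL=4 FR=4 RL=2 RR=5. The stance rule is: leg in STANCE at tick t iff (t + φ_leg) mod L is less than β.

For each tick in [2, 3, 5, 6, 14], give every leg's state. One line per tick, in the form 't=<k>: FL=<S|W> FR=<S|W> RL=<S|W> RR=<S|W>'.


t=2: phase=(6,6,4,7) vs β=6 → FL=W FR=W RL=S RR=W
t=3: phase=(7,7,5,0) vs β=6 → FL=W FR=W RL=S RR=S
t=5: phase=(1,1,7,2) vs β=6 → FL=S FR=S RL=W RR=S
t=6: phase=(2,2,0,3) vs β=6 → FL=S FR=S RL=S RR=S
t=14: phase=(2,2,0,3) vs β=6 → FL=S FR=S RL=S RR=S

t=2: FL=W FR=W RL=S RR=W
t=3: FL=W FR=W RL=S RR=S
t=5: FL=S FR=S RL=W RR=S
t=6: FL=S FR=S RL=S RR=S
t=14: FL=S FR=S RL=S RR=S


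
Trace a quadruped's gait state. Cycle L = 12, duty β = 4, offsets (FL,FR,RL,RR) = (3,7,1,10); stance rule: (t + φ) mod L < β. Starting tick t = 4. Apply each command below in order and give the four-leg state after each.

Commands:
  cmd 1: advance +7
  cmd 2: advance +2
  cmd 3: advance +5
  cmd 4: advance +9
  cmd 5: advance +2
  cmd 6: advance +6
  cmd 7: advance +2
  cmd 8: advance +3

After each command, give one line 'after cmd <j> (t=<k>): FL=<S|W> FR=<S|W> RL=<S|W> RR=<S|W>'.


start t=4: FL=W FR=W RL=W RR=S
cmd 1: advance +7 → t=11, phase=(2,6,0,9) → FL=S FR=W RL=S RR=W
cmd 2: advance +2 → t=13, phase=(4,8,2,11) → FL=W FR=W RL=S RR=W
cmd 3: advance +5 → t=18, phase=(9,1,7,4) → FL=W FR=S RL=W RR=W
cmd 4: advance +9 → t=27, phase=(6,10,4,1) → FL=W FR=W RL=W RR=S
cmd 5: advance +2 → t=29, phase=(8,0,6,3) → FL=W FR=S RL=W RR=S
cmd 6: advance +6 → t=35, phase=(2,6,0,9) → FL=S FR=W RL=S RR=W
cmd 7: advance +2 → t=37, phase=(4,8,2,11) → FL=W FR=W RL=S RR=W
cmd 8: advance +3 → t=40, phase=(7,11,5,2) → FL=W FR=W RL=W RR=S

after cmd 1 (t=11): FL=S FR=W RL=S RR=W
after cmd 2 (t=13): FL=W FR=W RL=S RR=W
after cmd 3 (t=18): FL=W FR=S RL=W RR=W
after cmd 4 (t=27): FL=W FR=W RL=W RR=S
after cmd 5 (t=29): FL=W FR=S RL=W RR=S
after cmd 6 (t=35): FL=S FR=W RL=S RR=W
after cmd 7 (t=37): FL=W FR=W RL=S RR=W
after cmd 8 (t=40): FL=W FR=W RL=W RR=S


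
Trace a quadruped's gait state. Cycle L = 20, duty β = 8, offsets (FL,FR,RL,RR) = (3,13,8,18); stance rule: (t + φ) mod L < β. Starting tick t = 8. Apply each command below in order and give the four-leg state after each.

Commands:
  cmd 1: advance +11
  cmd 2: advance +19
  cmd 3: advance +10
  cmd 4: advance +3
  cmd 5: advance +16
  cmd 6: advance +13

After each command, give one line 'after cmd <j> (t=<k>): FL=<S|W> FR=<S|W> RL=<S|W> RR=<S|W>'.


after cmd 1 (t=19): FL=S FR=W RL=S RR=W
after cmd 2 (t=38): FL=S FR=W RL=S RR=W
after cmd 3 (t=48): FL=W FR=S RL=W RR=S
after cmd 4 (t=51): FL=W FR=S RL=W RR=W
after cmd 5 (t=67): FL=W FR=S RL=W RR=S
after cmd 6 (t=80): FL=S FR=W RL=W RR=W

start t=8: FL=W FR=S RL=W RR=S
cmd 1: advance +11 → t=19, phase=(2,12,7,17) → FL=S FR=W RL=S RR=W
cmd 2: advance +19 → t=38, phase=(1,11,6,16) → FL=S FR=W RL=S RR=W
cmd 3: advance +10 → t=48, phase=(11,1,16,6) → FL=W FR=S RL=W RR=S
cmd 4: advance +3 → t=51, phase=(14,4,19,9) → FL=W FR=S RL=W RR=W
cmd 5: advance +16 → t=67, phase=(10,0,15,5) → FL=W FR=S RL=W RR=S
cmd 6: advance +13 → t=80, phase=(3,13,8,18) → FL=S FR=W RL=W RR=W


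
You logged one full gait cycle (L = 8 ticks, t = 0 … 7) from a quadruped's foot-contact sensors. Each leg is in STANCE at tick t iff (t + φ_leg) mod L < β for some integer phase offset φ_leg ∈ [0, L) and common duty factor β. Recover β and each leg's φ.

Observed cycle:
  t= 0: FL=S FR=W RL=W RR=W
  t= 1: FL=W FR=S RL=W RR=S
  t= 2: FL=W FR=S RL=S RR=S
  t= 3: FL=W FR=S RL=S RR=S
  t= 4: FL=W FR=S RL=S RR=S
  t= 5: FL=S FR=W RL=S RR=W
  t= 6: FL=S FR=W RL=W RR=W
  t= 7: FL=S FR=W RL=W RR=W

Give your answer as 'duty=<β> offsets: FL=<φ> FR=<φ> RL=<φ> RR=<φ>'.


duty β = stance ticks per leg = 4
FL: stance ticks = 4; W→S at t=5 → φ=3
FR: stance ticks = 4; W→S at t=1 → φ=7
RL: stance ticks = 4; W→S at t=2 → φ=6
RR: stance ticks = 4; W→S at t=1 → φ=7

duty=4 offsets: FL=3 FR=7 RL=6 RR=7


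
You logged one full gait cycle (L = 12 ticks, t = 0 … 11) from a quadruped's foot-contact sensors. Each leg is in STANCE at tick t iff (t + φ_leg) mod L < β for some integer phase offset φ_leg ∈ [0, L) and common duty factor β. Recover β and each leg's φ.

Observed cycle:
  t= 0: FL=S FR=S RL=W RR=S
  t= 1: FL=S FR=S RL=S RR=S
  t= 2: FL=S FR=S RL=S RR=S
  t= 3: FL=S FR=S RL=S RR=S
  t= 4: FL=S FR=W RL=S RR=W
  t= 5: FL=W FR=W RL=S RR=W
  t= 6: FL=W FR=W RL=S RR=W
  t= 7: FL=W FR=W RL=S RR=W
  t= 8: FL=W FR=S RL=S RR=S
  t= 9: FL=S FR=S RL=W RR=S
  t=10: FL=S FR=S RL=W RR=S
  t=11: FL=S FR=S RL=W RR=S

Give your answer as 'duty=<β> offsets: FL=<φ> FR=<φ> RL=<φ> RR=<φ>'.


duty=8 offsets: FL=3 FR=4 RL=11 RR=4

duty β = stance ticks per leg = 8
FL: stance ticks = 8; W→S at t=9 → φ=3
FR: stance ticks = 8; W→S at t=8 → φ=4
RL: stance ticks = 8; W→S at t=1 → φ=11
RR: stance ticks = 8; W→S at t=8 → φ=4


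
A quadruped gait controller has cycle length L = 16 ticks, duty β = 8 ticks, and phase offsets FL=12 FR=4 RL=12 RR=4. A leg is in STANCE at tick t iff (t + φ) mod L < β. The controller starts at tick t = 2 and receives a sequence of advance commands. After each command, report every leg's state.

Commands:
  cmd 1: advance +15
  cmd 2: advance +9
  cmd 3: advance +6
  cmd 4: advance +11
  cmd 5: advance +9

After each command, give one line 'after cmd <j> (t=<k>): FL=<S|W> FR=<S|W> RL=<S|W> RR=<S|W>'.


after cmd 1 (t=17): FL=W FR=S RL=W RR=S
after cmd 2 (t=26): FL=S FR=W RL=S RR=W
after cmd 3 (t=32): FL=W FR=S RL=W RR=S
after cmd 4 (t=43): FL=S FR=W RL=S RR=W
after cmd 5 (t=52): FL=S FR=W RL=S RR=W

start t=2: FL=W FR=S RL=W RR=S
cmd 1: advance +15 → t=17, phase=(13,5,13,5) → FL=W FR=S RL=W RR=S
cmd 2: advance +9 → t=26, phase=(6,14,6,14) → FL=S FR=W RL=S RR=W
cmd 3: advance +6 → t=32, phase=(12,4,12,4) → FL=W FR=S RL=W RR=S
cmd 4: advance +11 → t=43, phase=(7,15,7,15) → FL=S FR=W RL=S RR=W
cmd 5: advance +9 → t=52, phase=(0,8,0,8) → FL=S FR=W RL=S RR=W


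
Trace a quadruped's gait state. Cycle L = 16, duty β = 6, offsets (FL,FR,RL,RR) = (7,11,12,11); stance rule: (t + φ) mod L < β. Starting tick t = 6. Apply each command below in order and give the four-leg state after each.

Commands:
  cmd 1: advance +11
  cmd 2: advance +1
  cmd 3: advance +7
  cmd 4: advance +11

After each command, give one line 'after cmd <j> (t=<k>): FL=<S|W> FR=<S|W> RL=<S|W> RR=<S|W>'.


start t=6: FL=W FR=S RL=S RR=S
cmd 1: advance +11 → t=17, phase=(8,12,13,12) → FL=W FR=W RL=W RR=W
cmd 2: advance +1 → t=18, phase=(9,13,14,13) → FL=W FR=W RL=W RR=W
cmd 3: advance +7 → t=25, phase=(0,4,5,4) → FL=S FR=S RL=S RR=S
cmd 4: advance +11 → t=36, phase=(11,15,0,15) → FL=W FR=W RL=S RR=W

after cmd 1 (t=17): FL=W FR=W RL=W RR=W
after cmd 2 (t=18): FL=W FR=W RL=W RR=W
after cmd 3 (t=25): FL=S FR=S RL=S RR=S
after cmd 4 (t=36): FL=W FR=W RL=S RR=W


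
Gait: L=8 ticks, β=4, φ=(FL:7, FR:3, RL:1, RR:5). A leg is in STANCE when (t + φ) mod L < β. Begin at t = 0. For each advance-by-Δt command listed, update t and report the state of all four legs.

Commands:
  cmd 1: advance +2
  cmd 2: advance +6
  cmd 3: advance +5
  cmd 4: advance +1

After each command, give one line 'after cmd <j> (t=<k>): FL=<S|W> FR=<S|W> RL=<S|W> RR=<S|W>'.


start t=0: FL=W FR=S RL=S RR=W
cmd 1: advance +2 → t=2, phase=(1,5,3,7) → FL=S FR=W RL=S RR=W
cmd 2: advance +6 → t=8, phase=(7,3,1,5) → FL=W FR=S RL=S RR=W
cmd 3: advance +5 → t=13, phase=(4,0,6,2) → FL=W FR=S RL=W RR=S
cmd 4: advance +1 → t=14, phase=(5,1,7,3) → FL=W FR=S RL=W RR=S

after cmd 1 (t=2): FL=S FR=W RL=S RR=W
after cmd 2 (t=8): FL=W FR=S RL=S RR=W
after cmd 3 (t=13): FL=W FR=S RL=W RR=S
after cmd 4 (t=14): FL=W FR=S RL=W RR=S


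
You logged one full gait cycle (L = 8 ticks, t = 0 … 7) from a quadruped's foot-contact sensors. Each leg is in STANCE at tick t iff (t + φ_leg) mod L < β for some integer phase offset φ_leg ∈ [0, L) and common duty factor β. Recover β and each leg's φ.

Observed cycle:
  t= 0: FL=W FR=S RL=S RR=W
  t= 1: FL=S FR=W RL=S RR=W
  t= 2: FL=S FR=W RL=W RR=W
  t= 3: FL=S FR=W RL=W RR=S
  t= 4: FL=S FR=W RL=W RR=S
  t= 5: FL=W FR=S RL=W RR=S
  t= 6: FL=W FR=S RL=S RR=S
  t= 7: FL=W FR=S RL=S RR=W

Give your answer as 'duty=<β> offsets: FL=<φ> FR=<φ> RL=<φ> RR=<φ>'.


duty β = stance ticks per leg = 4
FL: stance ticks = 4; W→S at t=1 → φ=7
FR: stance ticks = 4; W→S at t=5 → φ=3
RL: stance ticks = 4; W→S at t=6 → φ=2
RR: stance ticks = 4; W→S at t=3 → φ=5

duty=4 offsets: FL=7 FR=3 RL=2 RR=5


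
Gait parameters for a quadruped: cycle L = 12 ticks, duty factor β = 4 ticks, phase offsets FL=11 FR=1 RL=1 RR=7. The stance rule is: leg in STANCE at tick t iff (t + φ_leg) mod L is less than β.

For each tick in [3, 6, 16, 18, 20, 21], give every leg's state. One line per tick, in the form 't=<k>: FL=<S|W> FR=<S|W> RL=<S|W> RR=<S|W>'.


t=3: phase=(2,4,4,10) vs β=4 → FL=S FR=W RL=W RR=W
t=6: phase=(5,7,7,1) vs β=4 → FL=W FR=W RL=W RR=S
t=16: phase=(3,5,5,11) vs β=4 → FL=S FR=W RL=W RR=W
t=18: phase=(5,7,7,1) vs β=4 → FL=W FR=W RL=W RR=S
t=20: phase=(7,9,9,3) vs β=4 → FL=W FR=W RL=W RR=S
t=21: phase=(8,10,10,4) vs β=4 → FL=W FR=W RL=W RR=W

t=3: FL=S FR=W RL=W RR=W
t=6: FL=W FR=W RL=W RR=S
t=16: FL=S FR=W RL=W RR=W
t=18: FL=W FR=W RL=W RR=S
t=20: FL=W FR=W RL=W RR=S
t=21: FL=W FR=W RL=W RR=W


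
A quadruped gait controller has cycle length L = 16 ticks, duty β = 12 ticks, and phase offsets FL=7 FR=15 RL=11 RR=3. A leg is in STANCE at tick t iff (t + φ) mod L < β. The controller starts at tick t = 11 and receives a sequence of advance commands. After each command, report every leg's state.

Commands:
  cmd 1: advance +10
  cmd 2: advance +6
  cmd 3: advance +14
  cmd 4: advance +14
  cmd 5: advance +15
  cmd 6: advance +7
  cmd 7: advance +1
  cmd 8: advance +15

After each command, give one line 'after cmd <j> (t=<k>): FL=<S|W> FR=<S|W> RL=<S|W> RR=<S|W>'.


after cmd 1 (t=21): FL=W FR=S RL=S RR=S
after cmd 2 (t=27): FL=S FR=S RL=S RR=W
after cmd 3 (t=41): FL=S FR=S RL=S RR=W
after cmd 4 (t=55): FL=W FR=S RL=S RR=S
after cmd 5 (t=70): FL=W FR=S RL=S RR=S
after cmd 6 (t=77): FL=S FR=W RL=S RR=S
after cmd 7 (t=78): FL=S FR=W RL=S RR=S
after cmd 8 (t=93): FL=S FR=W RL=S RR=S

start t=11: FL=S FR=S RL=S RR=W
cmd 1: advance +10 → t=21, phase=(12,4,0,8) → FL=W FR=S RL=S RR=S
cmd 2: advance +6 → t=27, phase=(2,10,6,14) → FL=S FR=S RL=S RR=W
cmd 3: advance +14 → t=41, phase=(0,8,4,12) → FL=S FR=S RL=S RR=W
cmd 4: advance +14 → t=55, phase=(14,6,2,10) → FL=W FR=S RL=S RR=S
cmd 5: advance +15 → t=70, phase=(13,5,1,9) → FL=W FR=S RL=S RR=S
cmd 6: advance +7 → t=77, phase=(4,12,8,0) → FL=S FR=W RL=S RR=S
cmd 7: advance +1 → t=78, phase=(5,13,9,1) → FL=S FR=W RL=S RR=S
cmd 8: advance +15 → t=93, phase=(4,12,8,0) → FL=S FR=W RL=S RR=S
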